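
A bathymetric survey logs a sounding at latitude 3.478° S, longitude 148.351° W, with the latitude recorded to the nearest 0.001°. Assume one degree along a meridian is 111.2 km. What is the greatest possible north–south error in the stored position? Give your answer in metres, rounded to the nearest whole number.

Rounding to 3 decimal places leaves the latitude within ±0.0005° of the true value.
North–south distance: 0.0005° × 111200 m/° = 55.6 m.

56 metres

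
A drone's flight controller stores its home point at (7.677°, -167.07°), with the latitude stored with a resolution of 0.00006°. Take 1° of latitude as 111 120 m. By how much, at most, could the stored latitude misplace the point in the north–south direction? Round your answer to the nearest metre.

With a 0.00006° grid the true value lies within half a step, ±0.00006°/2 = ±3e-05°, of the stored one.
Along the meridian that is 3e-05° × 111120 m/° = 3.3336 m.

3 metres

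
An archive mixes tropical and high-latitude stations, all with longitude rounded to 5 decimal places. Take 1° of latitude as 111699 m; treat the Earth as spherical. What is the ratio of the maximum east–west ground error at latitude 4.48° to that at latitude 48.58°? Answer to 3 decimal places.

1.507

Rounding to 5 decimal places leaves the longitude within ±5e-06° of the true value.
Error at 4.48° = 5e-06° × 111699 × cos 4.48° ≈ 0.5585 × 0.9969 = 0.55679 m.
Error at 48.58° = 5e-06° × 111699 × cos 48.58° ≈ 0.5585 × 0.6616 = 0.36949 m.
Ratio: 0.55679 / 0.36949 = cos 4.48° / cos 48.58° ≈ 1.5069.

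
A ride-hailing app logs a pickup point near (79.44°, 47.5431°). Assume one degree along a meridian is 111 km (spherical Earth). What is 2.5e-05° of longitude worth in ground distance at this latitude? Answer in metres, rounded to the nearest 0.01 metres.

At 79.44° a degree of longitude is 111000 × cos 79.44° ≈ 20342.4 m, so 2.5e-05° corresponds to 0.508561 m.

0.51 metres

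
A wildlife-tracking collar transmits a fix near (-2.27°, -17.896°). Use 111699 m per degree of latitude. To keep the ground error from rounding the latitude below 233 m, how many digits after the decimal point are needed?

3

One degree of latitude covers 111699 m.
With N decimal places the half-ulp bound is 0.5·10⁻ᴺ°, or 0.5·10⁻ᴺ × 111699 m on the ground.
Need 0.5 × 111699 × 10⁻ᴺ ≤ 233 → 10⁻ᴺ ≤ 4.172e-03, so N ≥ 2.38.
So 3 decimal places suffice (55.8 m); 2 would allow up to 558 m.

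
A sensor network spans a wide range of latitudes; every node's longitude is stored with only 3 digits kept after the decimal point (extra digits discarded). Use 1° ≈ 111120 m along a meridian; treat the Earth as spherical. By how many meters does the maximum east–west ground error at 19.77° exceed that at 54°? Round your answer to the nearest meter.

39 meters

Truncating at 3 decimal places can drop up to a full unit in the last place, so the longitude may be off by as much as 0.001°.
Error at 19.77° = 0.001° × 111120 × cos 19.77° ≈ 111.12 × 0.9411 = 104.57 m.
At 54°: 0.001° × 111120 × cos 54° = 0.001 × 111120 × 0.5878 ≈ 65.315 m.
So the lower-latitude error exceeds the higher by 104.57 − 65.315 = 39.256 m.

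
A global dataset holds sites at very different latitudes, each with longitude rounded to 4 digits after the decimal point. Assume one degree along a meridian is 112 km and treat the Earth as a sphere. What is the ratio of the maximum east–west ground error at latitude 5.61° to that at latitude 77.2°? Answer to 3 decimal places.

4.492

Rounding to 4 decimal places leaves the longitude within ±5e-05° of the true value.
Error at 5.61° = 5e-05° × 112000 × cos 5.61° ≈ 5.6 × 0.9952 = 5.5732 m.
At 77.2°: 5e-05° × 112000 × cos 77.2° = 5e-05 × 112000 × 0.2215 ≈ 1.2407 m.
The ratio reduces to cos 5.61° / cos 77.2° = 0.9952/0.2215 ≈ 4.4921.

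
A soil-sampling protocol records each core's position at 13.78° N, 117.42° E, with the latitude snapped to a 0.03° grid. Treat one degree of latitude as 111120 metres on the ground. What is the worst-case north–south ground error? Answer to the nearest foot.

5469 feet

With a 0.03° grid the true value lies within half a step, ±0.03°/2 = ±0.015°, of the stored one.
Along the meridian that is 0.015° × 111120 m/° = 1666.8 m.
Converting: 1666.8 m × 3.2808 ft/m ≈ 5468.5 ft.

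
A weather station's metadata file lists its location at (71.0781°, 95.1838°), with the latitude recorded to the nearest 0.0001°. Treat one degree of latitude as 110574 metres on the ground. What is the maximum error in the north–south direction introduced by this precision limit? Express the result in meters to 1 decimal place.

5.5 meters

Rounding to 4 decimal places leaves the latitude within ±5e-05° of the true value.
So the N–S error is at most 5e-05 × 110574 = 5.5287 m.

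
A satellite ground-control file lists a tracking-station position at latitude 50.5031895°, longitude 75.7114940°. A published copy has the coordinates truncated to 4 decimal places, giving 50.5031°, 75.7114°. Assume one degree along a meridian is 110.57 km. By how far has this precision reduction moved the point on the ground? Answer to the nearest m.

12 m

Δlat = 50.5031895 − 50.5031 = +0.0000895°; Δlon = 75.7114940 − 75.7114 = +0.0000940°.
North–south shift: 0.0000895 × 110570 = 9.89601 m.
E–W at 50.5031°: 0.0000940° × 110570 × cos 50.5031° = 0.0000940 × 110570 × 0.6360 ≈ 6.6107 m.
Combined displacement = (9.89601² + 6.6107²)^½ ≈ 11.9009 m.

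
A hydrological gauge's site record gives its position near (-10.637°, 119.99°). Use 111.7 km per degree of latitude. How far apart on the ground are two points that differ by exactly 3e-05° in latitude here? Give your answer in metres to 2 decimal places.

3.35 metres

3e-05° × 111700 m/° = 3.351 m.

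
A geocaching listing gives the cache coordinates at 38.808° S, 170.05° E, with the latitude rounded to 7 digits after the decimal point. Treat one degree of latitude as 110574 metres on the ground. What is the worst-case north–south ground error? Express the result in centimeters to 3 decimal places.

0.553 centimeters

Rounding to 7 decimal places leaves the latitude within ±5e-08° of the true value.
North–south distance: 5e-08° × 110574 m/° = 0.0055287 m.
That is 0.0055287 m = 0.55287 cm.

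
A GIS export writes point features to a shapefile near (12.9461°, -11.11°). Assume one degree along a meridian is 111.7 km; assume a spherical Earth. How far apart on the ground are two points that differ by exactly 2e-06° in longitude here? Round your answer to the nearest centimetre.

22 centimetres

One degree of longitude here spans 111700 × cos 12.9461° = 111700 × 0.9746 ≈ 108861 m; 2e-06° of that is 0.217721 m.
That is 0.217721 m = 21.772 cm.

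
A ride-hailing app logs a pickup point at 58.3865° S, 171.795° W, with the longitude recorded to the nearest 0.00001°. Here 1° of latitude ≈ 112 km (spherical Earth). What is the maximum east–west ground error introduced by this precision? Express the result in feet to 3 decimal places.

0.963 feet

Rounding to 5 decimal places leaves the longitude within ±5e-06° of the true value.
At latitude 58.3865° a degree of longitude spans 112000 m × cos 58.3865° = 112000 × 0.5242 ≈ 58708.9 m.
East–west error: 5e-06° × 58708.9 m/° ≈ 0.293544 m.
In feet: 0.293544 m ÷ 0.3048 ≈ 0.96307 ft.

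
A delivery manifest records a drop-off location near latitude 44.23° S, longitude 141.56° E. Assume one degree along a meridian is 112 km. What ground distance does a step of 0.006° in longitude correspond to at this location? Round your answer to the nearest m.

482 m

One degree of longitude here spans 112000 × cos 44.23° = 112000 × 0.7165 ≈ 80253.1 m; 0.006° of that is 481.519 m.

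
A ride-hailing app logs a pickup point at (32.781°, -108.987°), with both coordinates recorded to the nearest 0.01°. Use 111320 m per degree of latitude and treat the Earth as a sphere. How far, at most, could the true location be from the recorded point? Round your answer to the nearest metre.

727 metres

Rounding to 2 decimal places leaves each coordinate within ±0.005° of the true value.
Latitude error → 0.005 × 111320 = 556.6 m along the meridian.
East–west component at 32.781°: 0.005° × 111320 × cos 32.781° ≈ 0.005 × 93591.9 ≈ 467.959 m.
The two errors are perpendicular, so the maximum displacement is √(556.6² + 467.959²) ≈ 727.179 m.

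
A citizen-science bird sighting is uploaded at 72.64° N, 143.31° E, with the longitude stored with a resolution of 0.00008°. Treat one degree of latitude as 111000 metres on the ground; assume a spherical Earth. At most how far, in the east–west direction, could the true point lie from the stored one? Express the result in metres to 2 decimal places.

1.32 metres

With a 0.00008° grid the true value lies within half a step, ±0.00008°/2 = ±4e-05°, of the stored one.
At latitude 72.64° a degree of longitude spans 111000 m × cos 72.64° = 111000 × 0.2984 ≈ 33119.6 m.
Maximum E–W displacement: 4e-05 × 33119.6 = 1.32478 m.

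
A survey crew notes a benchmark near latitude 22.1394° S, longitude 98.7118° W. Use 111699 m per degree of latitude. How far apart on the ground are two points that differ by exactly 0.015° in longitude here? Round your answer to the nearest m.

At 22.1394° a degree of longitude is 111699 × cos 22.1394° ≈ 103463 m, so 0.015° corresponds to 1551.95 m.

1552 m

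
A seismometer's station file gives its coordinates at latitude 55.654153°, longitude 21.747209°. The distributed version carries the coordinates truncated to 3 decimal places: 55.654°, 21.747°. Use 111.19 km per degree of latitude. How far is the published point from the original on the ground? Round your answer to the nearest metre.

21 metres

Δlat = 55.654153 − 55.654 = +0.000153°; Δlon = 21.747209 − 21.747 = +0.000209°.
North–south shift: 0.000153 × 111190 = 17.0121 m.
East–west at this latitude: 0.000209° × 111190 × cos 55.654° ≈ 0.000209 × 62732.2 = 13.111 m.
Combined displacement = (17.0121² + 13.111²)^½ ≈ 21.4781 m.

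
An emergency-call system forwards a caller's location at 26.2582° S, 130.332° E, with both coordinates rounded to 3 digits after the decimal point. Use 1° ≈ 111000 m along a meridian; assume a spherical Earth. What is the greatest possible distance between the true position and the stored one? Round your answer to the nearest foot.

Rounding to 3 decimal places leaves each coordinate within ±0.0005° of the true value.
N–S: 0.0005° × 111000 m/° = 55.5 m.
East–west component at 26.2582°: 0.0005° × 111000 × cos 26.2582° ≈ 0.0005 × 99545.8 ≈ 49.7729 m.
Worst case both components are at the extreme and orthogonal: √(55.5² + 49.7729²) ≈ 74.5493 m.
Converting: 74.5493 m × 3.2808 ft/m ≈ 244.58 ft.

245 feet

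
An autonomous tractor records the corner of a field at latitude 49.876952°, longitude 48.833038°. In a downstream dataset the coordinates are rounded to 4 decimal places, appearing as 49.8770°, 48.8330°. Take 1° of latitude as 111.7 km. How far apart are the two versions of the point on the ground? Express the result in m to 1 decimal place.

Δlat = 49.876952 − 49.8770 = -0.000048°; Δlon = 48.833038 − 48.8330 = +0.000038°.
North–south shift: -0.000048 × 111700 = -5.3616 m.
East–west at this latitude: 0.000038° × 111700 × cos 49.877° ≈ 0.000038 × 71982.9 = 2.73535 m.
Hypotenuse of the two orthogonal shifts: √(5.3616² + 2.73535²) = 6.01904 m.

6.0 m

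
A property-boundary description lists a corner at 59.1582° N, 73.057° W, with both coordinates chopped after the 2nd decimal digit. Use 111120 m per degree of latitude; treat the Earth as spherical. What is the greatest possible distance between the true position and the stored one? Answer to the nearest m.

1249 m

Truncating at 2 decimal places can drop up to a full unit in the last place, so each coordinate may be off by as much as 0.01°.
N–S: 0.01° × 111120 m/° = 1111.2 m.
E–W at 59.1582°: 0.01° × 111120 × cos 59.1582° = 0.01 × 111120 × 0.5127 ≈ 569.678 m.
Combining orthogonally: (1111.2² + 569.678²)^½ ≈ 1248.72 m.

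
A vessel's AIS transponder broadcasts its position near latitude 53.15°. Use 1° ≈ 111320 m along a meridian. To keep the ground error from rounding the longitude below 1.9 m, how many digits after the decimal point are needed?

5 decimal places

At 53.15° one degree of longitude covers 111320 × cos 53.15° ≈ 111320 × 0.5997 ≈ 66761.1 m.
With N decimal places the half-ulp bound is 0.5·10⁻ᴺ°, or 0.5·10⁻ᴺ × 66761.1 m on the ground.
Setting 33380.5 × 10⁻ᴺ ≤ 1.9 gives 10ᴺ ≥ 1.757e+04, i.e. N ≥ 4.24.
At 4 places the error can reach 3.34 m, but 5 places keeps it to 0.334 m.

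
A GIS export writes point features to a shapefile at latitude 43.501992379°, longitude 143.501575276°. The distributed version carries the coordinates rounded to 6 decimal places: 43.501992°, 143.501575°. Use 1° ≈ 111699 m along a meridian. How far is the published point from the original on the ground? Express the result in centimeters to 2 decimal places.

The latitude changed by +0.000000379° and the longitude by +0.000000276°.
N–S: 0.000000379° × 111699 m/° = 0.0423339 m.
E–W at 43.502°: 0.000000276° × 111699 × cos 43.502° = 0.000000276 × 111699 × 0.7254 ≈ 0.0223618 m.
Hypotenuse of the two orthogonal shifts: √(0.0423339² + 0.0223618²) = 0.047877 m.
That is 0.047877 m = 4.7877 cm.

4.79 centimeters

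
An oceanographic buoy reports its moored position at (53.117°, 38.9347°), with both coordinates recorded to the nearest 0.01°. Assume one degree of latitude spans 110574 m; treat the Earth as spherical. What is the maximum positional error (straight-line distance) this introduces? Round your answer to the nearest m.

645 m

Rounding to 2 decimal places leaves each coordinate within ±0.005° of the true value.
Latitude error → 0.005 × 110574 = 552.87 m along the meridian.
East–west component at 53.117°: 0.005° × 110574 × cos 53.117° ≈ 0.005 × 66364.6 ≈ 331.823 m.
Worst case both components are at the extreme and orthogonal: √(552.87² + 331.823²) ≈ 644.804 m.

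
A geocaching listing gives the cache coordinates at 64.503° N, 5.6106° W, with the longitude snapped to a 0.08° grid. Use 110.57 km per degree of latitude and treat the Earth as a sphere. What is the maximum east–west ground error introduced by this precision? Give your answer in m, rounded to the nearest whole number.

1904 m

With a 0.08° grid the true value lies within half a step, ±0.08°/2 = ±0.04°, of the stored one.
One degree of longitude at 64.503° is 110570 × cos 64.503° ≈ 110570 × 0.4305 = 47596.4 m.
So at most 0.04° × 47596.4 ≈ 1903.86 m east–west.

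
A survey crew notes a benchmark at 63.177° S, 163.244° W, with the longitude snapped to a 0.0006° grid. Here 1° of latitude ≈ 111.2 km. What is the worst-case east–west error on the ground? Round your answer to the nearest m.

With a 0.0006° grid the true value lies within half a step, ±0.0006°/2 = ±0.0003°, of the stored one.
One degree of longitude at 63.177° is 111200 × cos 63.177° ≈ 111200 × 0.4512 = 50177.4 m.
East–west error: 0.0003° × 50177.4 m/° ≈ 15.0532 m.

15 m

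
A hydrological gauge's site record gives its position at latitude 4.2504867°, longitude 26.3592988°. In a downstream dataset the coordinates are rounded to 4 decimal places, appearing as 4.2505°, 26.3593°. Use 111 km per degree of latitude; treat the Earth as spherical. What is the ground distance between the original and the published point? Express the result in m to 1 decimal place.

The latitude changed by -0.0000133° and the longitude by -0.0000012°.
N–S: -0.0000133° × 111000 m/° = -1.4763 m.
E–W at 4.2505°: -0.0000012° × 111000 × cos 4.2505° = -0.0000012 × 111000 × 0.9972 ≈ -0.132834 m.
Hypotenuse of the two orthogonal shifts: √(1.4763² + 0.132834²) = 1.48226 m.

1.5 m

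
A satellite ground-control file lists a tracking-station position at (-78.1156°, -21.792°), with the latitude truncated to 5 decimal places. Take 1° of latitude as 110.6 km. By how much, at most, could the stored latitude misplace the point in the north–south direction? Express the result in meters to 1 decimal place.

Truncating at 5 decimal places can drop up to a full unit in the last place, so the latitude may be off by as much as 1e-05°.
So the N–S error is at most 1e-05 × 110600 = 1.106 m.

1.1 meters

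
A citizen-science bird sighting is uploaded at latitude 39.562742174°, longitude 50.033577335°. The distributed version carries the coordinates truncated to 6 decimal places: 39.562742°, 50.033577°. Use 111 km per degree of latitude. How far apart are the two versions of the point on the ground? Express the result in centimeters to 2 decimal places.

The latitude changed by +0.000000174° and the longitude by +0.000000335°.
N–S: 0.000000174° × 111000 m/° = 0.019314 m.
East–west at this latitude: 0.000000335° × 111000 × cos 39.5627° ≈ 0.000000335 × 85573 = 0.0286669 m.
Hypotenuse of the two orthogonal shifts: √(0.019314² + 0.0286669²) = 0.0345662 m.
That is 0.0345662 m = 3.4566 cm.

3.46 centimeters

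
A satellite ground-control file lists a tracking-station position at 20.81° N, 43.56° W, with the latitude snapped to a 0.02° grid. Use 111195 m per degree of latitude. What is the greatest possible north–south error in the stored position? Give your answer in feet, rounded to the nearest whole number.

With a 0.02° grid the true value lies within half a step, ±0.02°/2 = ±0.01°, of the stored one.
Along the meridian that is 0.01° × 111195 m/° = 1111.95 m.
In feet: 1111.95 m ÷ 0.3048 ≈ 3648.1 ft.

3648 feet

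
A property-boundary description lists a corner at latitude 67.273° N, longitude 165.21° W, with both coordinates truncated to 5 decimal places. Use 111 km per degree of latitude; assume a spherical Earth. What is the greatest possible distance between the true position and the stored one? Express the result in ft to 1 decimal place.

Truncating at 5 decimal places can drop up to a full unit in the last place, so each coordinate may be off by as much as 1e-05°.
N–S: 1e-05° × 111000 m/° = 1.11 m.
East–west component at 67.273°: 1e-05° × 111000 × cos 67.273° ≈ 1e-05 × 42883.8 ≈ 0.428838 m.
The two errors are perpendicular, so the maximum displacement is √(1.11² + 0.428838²) ≈ 1.18996 m.
In feet: 1.18996 m ÷ 0.3048 ≈ 3.9041 ft.

3.9 ft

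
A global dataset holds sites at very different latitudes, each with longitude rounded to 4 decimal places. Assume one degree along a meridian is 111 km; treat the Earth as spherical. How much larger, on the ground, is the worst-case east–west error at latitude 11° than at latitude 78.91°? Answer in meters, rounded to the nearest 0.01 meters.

4.38 meters

Rounding to 4 decimal places leaves the longitude within ±5e-05° of the true value.
Error at 11° = 5e-05° × 111000 × cos 11° ≈ 5.55 × 0.9816 = 5.448 m.
Error at 78.91° = 5e-05° × 111000 × cos 78.91° ≈ 5.55 × 0.1924 = 1.0675 m.
Difference: 5.448 − 1.0675 = 4.3805 m.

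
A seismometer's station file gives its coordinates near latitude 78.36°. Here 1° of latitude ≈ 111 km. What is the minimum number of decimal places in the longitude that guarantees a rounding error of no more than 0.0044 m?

7 decimal places

At 78.36° one degree of longitude covers 111000 × cos 78.36° ≈ 111000 × 0.2018 ≈ 22395.6 m.
N decimal places → at most half a unit in the last place, 0.5 × 10⁻ᴺ° = 22395.6/2 × 10⁻ᴺ m.
Setting 11197.8 × 10⁻ᴺ ≤ 0.0044 gives 10ᴺ ≥ 2.545e+06, i.e. N ≥ 6.41.
So 7 decimal places suffice (0.00112 m); 6 would allow up to 0.0112 m.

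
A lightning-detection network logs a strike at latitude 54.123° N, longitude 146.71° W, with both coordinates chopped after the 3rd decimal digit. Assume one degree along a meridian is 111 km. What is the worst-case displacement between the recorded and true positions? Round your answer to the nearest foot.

422 feet

Truncating at 3 decimal places can drop up to a full unit in the last place, so each coordinate may be off by as much as 0.001°.
N–S: 0.001° × 111000 m/° = 111 m.
East–west component at 54.123°: 0.001° × 111000 × cos 54.123° ≈ 0.001 × 65051.2 ≈ 65.0512 m.
Combining orthogonally: (111² + 65.0512²)^½ ≈ 128.657 m.
In feet: 128.657 m ÷ 0.3048 ≈ 422.1 ft.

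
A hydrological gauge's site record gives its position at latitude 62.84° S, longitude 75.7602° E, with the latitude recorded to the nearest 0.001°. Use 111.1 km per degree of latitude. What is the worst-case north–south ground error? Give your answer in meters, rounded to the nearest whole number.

56 meters

Rounding to 3 decimal places leaves the latitude within ±0.0005° of the true value.
North–south distance: 0.0005° × 111100 m/° = 55.55 m.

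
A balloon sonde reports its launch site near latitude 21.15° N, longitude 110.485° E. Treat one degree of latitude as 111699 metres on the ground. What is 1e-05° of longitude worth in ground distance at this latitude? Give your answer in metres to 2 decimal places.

1e-05° of longitude at 21.15° is 1e-05 × 111699 × cos 21.15° ≈ 1e-05 × 104175 = 1.04175 m.

1.04 metres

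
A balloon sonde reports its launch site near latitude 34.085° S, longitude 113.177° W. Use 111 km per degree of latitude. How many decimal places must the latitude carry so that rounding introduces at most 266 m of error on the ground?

One degree of latitude covers 111000 m.
With N decimal places the half-ulp bound is 0.5·10⁻ᴺ°, or 0.5·10⁻ᴺ × 111000 m on the ground.
Need 0.5 × 111000 × 10⁻ᴺ ≤ 266 → 10⁻ᴺ ≤ 4.793e-03, so N ≥ 2.32.
N = 2 would give 555 m (too coarse); N = 3 gives 55.5 m ≤ 266 m.

3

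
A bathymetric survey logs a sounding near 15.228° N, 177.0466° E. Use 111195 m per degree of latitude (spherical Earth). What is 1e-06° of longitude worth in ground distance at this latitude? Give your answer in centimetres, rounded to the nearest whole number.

11 centimetres

One degree of longitude here spans 111195 × cos 15.228° = 111195 × 0.9649 ≈ 107291 m; 1e-06° of that is 0.107291 m.
That is 0.107291 m = 10.729 cm.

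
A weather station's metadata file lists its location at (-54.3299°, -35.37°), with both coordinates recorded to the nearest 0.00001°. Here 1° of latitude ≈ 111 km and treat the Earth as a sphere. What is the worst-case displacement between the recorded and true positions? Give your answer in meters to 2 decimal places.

0.64 meters

Rounding to 5 decimal places leaves each coordinate within ±5e-06° of the true value.
North–south component: 5e-06° × 111000 = 0.555 m.
Longitude error → 5e-06 × 111000 × cos 54.3299° = 5e-06 × 111000 × 0.5831 ≈ 0.32363 m.
Worst case both components are at the extreme and orthogonal: √(0.555² + 0.32363²) ≈ 0.642465 m.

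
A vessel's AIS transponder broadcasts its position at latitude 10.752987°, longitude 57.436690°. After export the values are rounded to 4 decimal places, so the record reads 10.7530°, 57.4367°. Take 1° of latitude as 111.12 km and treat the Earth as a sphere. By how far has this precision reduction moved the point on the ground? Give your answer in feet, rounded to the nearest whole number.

Δlat = 10.752987 − 10.7530 = -0.000013°; Δlon = 57.436690 − 57.4367 = -0.000010°.
North–south shift: -0.000013 × 111120 = -1.44456 m.
East–west at this latitude: -0.000010° × 111120 × cos 10.753° ≈ -0.000010 × 109169 = -1.09169 m.
Hypotenuse of the two orthogonal shifts: √(1.44456² + 1.09169²) = 1.81067 m.
In feet: 1.81067 m ÷ 0.3048 ≈ 5.9405 ft.

6 feet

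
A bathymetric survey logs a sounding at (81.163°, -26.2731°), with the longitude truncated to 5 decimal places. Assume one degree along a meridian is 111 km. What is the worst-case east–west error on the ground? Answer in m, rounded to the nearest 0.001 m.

Truncating at 5 decimal places can drop up to a full unit in the last place, so the longitude may be off by as much as 1e-05°.
Parallels shrink by cos φ, so at 81.163° a degree of longitude is 111000 × 0.1536 ≈ 17052.3 m.
East–west error: 1e-05° × 17052.3 m/° ≈ 0.170523 m.

0.171 m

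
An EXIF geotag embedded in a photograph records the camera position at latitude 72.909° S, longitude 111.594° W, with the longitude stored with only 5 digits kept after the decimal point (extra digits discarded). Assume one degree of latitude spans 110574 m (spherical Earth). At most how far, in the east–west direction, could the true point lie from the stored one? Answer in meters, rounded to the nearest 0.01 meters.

0.32 meters

Truncating at 5 decimal places can drop up to a full unit in the last place, so the longitude may be off by as much as 1e-05°.
Parallels shrink by cos φ, so at 72.909° a degree of longitude is 110574 × 0.2939 ≈ 32496.6 m.
Maximum E–W displacement: 1e-05 × 32496.6 = 0.324966 m.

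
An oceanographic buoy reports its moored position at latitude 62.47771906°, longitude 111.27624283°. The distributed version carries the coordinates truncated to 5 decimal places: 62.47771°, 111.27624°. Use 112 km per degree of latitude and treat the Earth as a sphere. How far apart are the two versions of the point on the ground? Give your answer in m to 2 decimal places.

1.03 m

The latitude changed by +0.00000906° and the longitude by +0.00000283°.
North–south shift: 0.00000906 × 112000 = 1.01472 m.
E–W at 62.4777°: 0.00000283° × 112000 × cos 62.4777° = 0.00000283 × 112000 × 0.4621 ≈ 0.146465 m.
Distance: √(1.01472² + 0.146465²) ≈ 1.02524 m.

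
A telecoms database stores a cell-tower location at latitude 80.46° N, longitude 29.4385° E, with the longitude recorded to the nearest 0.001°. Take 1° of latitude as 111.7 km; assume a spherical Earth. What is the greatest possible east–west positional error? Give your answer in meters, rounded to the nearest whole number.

Rounding to 3 decimal places leaves the longitude within ±0.0005° of the true value.
At latitude 80.46° a degree of longitude spans 111700 m × cos 80.46° = 111700 × 0.1657 ≈ 18512.7 m.
East–west error: 0.0005° × 18512.7 m/° ≈ 9.25636 m.

9 meters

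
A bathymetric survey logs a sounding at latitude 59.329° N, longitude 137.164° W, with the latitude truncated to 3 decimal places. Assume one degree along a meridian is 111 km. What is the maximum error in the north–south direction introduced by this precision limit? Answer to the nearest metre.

111 metres

Truncating at 3 decimal places can drop up to a full unit in the last place, so the latitude may be off by as much as 0.001°.
North–south distance: 0.001° × 111000 m/° = 111 m.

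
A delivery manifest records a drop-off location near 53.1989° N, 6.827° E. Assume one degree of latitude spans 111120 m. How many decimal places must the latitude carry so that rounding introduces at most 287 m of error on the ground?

3

One degree of latitude covers 111120 m.
Rounding to N decimal places gives at most 0.5 × 10⁻ᴺ degrees of error, i.e. 0.5 × 10⁻ᴺ × 111120 m.
Need 0.5 × 111120 × 10⁻ᴺ ≤ 287 → 10⁻ᴺ ≤ 5.166e-03, so N ≥ 2.29.
N = 2 would give 556 m (too coarse); N = 3 gives 55.6 m ≤ 287 m.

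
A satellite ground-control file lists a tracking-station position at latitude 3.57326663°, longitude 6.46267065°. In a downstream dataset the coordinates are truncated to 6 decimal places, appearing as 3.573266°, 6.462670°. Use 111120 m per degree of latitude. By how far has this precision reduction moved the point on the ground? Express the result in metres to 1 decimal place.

The latitude changed by +0.00000063° and the longitude by +0.00000065°.
North–south shift: 0.00000063 × 111120 = 0.0700056 m.
E–W at 3.57327°: 0.00000065° × 111120 × cos 3.57327° = 0.00000065 × 111120 × 0.9981 ≈ 0.0720876 m.
Hypotenuse of the two orthogonal shifts: √(0.0700056² + 0.0720876²) = 0.100486 m.

0.1 metres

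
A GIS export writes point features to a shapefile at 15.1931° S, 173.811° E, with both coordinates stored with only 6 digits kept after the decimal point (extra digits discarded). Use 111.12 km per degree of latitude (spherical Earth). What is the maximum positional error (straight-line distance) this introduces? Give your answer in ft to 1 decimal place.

Truncating at 6 decimal places can drop up to a full unit in the last place, so each coordinate may be off by as much as 1e-06°.
N–S: 1e-06° × 111120 m/° = 0.11112 m.
Longitude error → 1e-06 × 111120 × cos 15.1931° = 1e-06 × 111120 × 0.9650 ≈ 0.107236 m.
Combining orthogonally: (0.11112² + 0.107236²)^½ ≈ 0.154426 m.
In feet: 0.154426 m ÷ 0.3048 ≈ 0.50665 ft.

0.5 ft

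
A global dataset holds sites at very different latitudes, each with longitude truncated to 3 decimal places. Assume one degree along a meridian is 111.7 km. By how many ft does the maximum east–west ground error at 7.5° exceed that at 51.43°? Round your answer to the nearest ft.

135 ft

Truncating at 3 decimal places can drop up to a full unit in the last place, so the longitude may be off by as much as 0.001°.
Error at 7.5° = 0.001° × 111700 × cos 7.5° ≈ 111.7 × 0.9914 = 110.74 m.
At 51.43°: 0.001° × 111700 × cos 51.43° = 0.001 × 111700 × 0.6235 ≈ 69.642 m.
Difference: 110.74 − 69.642 = 41.103 m.
Converting: 41.1028 m × 3.2808 ft/m ≈ 134.85 ft.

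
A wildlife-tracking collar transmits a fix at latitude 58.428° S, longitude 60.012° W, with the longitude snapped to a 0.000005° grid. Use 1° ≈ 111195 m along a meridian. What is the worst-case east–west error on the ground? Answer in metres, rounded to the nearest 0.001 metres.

0.146 metres

With a 0.000005° grid the true value lies within half a step, ±0.000005°/2 = ±2.5e-06°, of the stored one.
One degree of longitude at 58.428° is 111195 × cos 58.428° ≈ 111195 × 0.5236 = 58218.3 m.
Maximum E–W displacement: 2.5e-06 × 58218.3 = 0.145546 m.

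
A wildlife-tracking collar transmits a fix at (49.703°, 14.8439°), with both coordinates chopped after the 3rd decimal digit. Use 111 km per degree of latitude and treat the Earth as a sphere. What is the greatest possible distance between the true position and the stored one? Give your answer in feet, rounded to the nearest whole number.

Truncating at 3 decimal places can drop up to a full unit in the last place, so each coordinate may be off by as much as 0.001°.
N–S: 0.001° × 111000 m/° = 111 m.
Longitude error → 0.001 × 111000 × cos 49.703° = 0.001 × 111000 × 0.6467 ≈ 71.7892 m.
The two errors are perpendicular, so the maximum displacement is √(111² + 71.7892²) ≈ 132.192 m.
Converting: 132.192 m × 3.2808 ft/m ≈ 433.7 ft.

434 feet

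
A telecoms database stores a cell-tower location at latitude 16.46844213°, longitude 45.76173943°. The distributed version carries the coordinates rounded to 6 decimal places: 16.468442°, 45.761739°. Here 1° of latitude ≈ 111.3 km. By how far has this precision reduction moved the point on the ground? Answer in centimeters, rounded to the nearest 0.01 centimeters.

The latitude changed by +0.00000013° and the longitude by +0.00000043°.
N–S: 0.00000013° × 111300 m/° = 0.014469 m.
E–W at 16.4684°: 0.00000043° × 111300 × cos 16.4684° = 0.00000043 × 111300 × 0.9590 ≈ 0.0458956 m.
Distance: √(0.014469² + 0.0458956²) ≈ 0.0481224 m.
That is 0.0481224 m = 4.8122 cm.

4.81 centimeters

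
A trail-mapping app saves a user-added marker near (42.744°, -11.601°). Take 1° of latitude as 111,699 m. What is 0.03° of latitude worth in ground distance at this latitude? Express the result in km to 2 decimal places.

0.03° × 111699 m/° = 3350.97 m.
That is 3350.97 m = 3.351 km.

3.35 km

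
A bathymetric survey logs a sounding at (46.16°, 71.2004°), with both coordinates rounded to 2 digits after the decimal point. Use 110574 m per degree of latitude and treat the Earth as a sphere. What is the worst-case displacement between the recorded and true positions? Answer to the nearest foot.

Rounding to 2 decimal places leaves each coordinate within ±0.005° of the true value.
North–south component: 0.005° × 110574 = 552.87 m.
E–W at 46.16°: 0.005° × 110574 × cos 46.16° = 0.005 × 110574 × 0.6926 ≈ 382.944 m.
Worst case both components are at the extreme and orthogonal: √(552.87² + 382.944²) ≈ 672.541 m.
Converting: 672.541 m × 3.2808 ft/m ≈ 2206.5 ft.

2206 feet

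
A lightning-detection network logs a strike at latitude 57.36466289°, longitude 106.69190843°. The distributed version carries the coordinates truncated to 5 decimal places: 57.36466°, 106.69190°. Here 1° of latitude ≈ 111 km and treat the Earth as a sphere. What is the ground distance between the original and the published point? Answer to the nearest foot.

Δlat = 57.36466289 − 57.36466 = +0.00000289°; Δlon = 106.69190843 − 106.69190 = +0.00000843°.
N–S: 0.00000289° × 111000 m/° = 0.32079 m.
E–W at 57.3647°: 0.00000843° × 111000 × cos 57.3647° = 0.00000843 × 111000 × 0.5393 ≈ 0.50463 m.
Distance: √(0.32079² + 0.50463²) ≈ 0.597961 m.
Converting: 0.597961 m × 3.2808 ft/m ≈ 1.9618 ft.

2 feet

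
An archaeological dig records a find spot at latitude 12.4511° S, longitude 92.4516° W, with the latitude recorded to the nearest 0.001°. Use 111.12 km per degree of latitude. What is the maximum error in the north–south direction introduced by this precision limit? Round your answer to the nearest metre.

Rounding to 3 decimal places leaves the latitude within ±0.0005° of the true value.
North–south distance: 0.0005° × 111120 m/° = 55.56 m.

56 metres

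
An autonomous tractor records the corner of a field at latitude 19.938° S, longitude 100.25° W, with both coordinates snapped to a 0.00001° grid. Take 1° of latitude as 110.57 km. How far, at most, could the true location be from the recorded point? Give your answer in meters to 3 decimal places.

0.759 meters

With a 0.00001° grid the true value lies within half a step, ±0.00001°/2 = ±5e-06°, of the stored one.
North–south component: 5e-06° × 110570 = 0.55285 m.
E–W at 19.938°: 5e-06° × 110570 × cos 19.938° = 5e-06 × 110570 × 0.9401 ≈ 0.519713 m.
The two errors are perpendicular, so the maximum displacement is √(0.55285² + 0.519713²) ≈ 0.758779 m.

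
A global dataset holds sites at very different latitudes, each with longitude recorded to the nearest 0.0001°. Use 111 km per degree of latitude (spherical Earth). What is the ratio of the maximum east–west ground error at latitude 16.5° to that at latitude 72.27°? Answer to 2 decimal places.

3.15

Rounding to 4 decimal places leaves the longitude within ±5e-05° of the true value.
At 16.5°: 5e-05° × 111000 × cos 16.5° = 5e-05 × 111000 × 0.9588 ≈ 5.3214 m.
At 72.27°: 5e-05° × 111000 × cos 72.27° = 5e-05 × 111000 × 0.3045 ≈ 1.6902 m.
Ratio: 5.3214 / 1.6902 = cos 16.5° / cos 72.27° ≈ 3.1485.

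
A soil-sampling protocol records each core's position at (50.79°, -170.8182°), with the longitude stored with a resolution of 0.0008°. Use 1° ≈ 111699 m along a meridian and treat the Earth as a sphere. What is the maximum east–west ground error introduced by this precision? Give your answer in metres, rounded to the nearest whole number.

28 metres

With a 0.0008° grid the true value lies within half a step, ±0.0008°/2 = ±0.0004°, of the stored one.
Parallels shrink by cos φ, so at 50.79° a degree of longitude is 111699 × 0.6322 ≈ 70612.1 m.
East–west error: 0.0004° × 70612.1 m/° ≈ 28.2449 m.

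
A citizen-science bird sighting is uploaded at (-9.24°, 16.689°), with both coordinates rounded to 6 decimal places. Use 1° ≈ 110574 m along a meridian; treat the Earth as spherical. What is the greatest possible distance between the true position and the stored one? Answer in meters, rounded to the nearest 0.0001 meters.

Rounding to 6 decimal places leaves each coordinate within ±5e-07° of the true value.
N–S: 5e-07° × 110574 m/° = 0.055287 m.
E–W at 9.24°: 5e-07° × 110574 × cos 9.24° = 5e-07 × 110574 × 0.9870 ≈ 0.0545696 m.
The two errors are perpendicular, so the maximum displacement is √(0.055287² + 0.0545696²) ≈ 0.077682 m.

0.0777 meters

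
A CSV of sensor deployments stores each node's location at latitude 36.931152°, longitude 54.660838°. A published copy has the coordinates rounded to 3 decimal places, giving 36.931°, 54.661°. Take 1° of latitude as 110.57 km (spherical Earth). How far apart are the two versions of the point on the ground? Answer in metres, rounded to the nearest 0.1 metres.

Δlat = 36.931152 − 36.931 = +0.000152°; Δlon = 54.660838 − 54.661 = -0.000162°.
N–S: 0.000152° × 110570 m/° = 16.8066 m.
East–west at this latitude: -0.000162° × 110570 × cos 36.931° ≈ -0.000162 × 88385.2 = -14.3184 m.
Hypotenuse of the two orthogonal shifts: √(16.8066² + 14.3184²) = 22.0789 m.

22.1 metres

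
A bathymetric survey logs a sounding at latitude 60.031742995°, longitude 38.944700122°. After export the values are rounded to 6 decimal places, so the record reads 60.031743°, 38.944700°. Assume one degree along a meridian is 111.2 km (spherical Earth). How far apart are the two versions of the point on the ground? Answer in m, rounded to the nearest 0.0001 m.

0.0068 m

Δlat = 60.031742995 − 60.031743 = -0.000000005°; Δlon = 38.944700122 − 38.944700 = +0.000000122°.
North–south shift: -0.000000005 × 111200 = -0.000556 m.
E–W at 60.0317°: 0.000000122° × 111200 × cos 60.0317° = 0.000000122 × 111200 × 0.4995 ≈ 0.00677669 m.
Combined displacement = (0.000556² + 0.00677669²)^½ ≈ 0.00679946 m.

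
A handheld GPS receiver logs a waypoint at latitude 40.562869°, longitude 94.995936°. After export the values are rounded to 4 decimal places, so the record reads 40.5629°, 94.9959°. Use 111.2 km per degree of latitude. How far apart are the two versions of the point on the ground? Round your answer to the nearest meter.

5 meters

Δlat = 40.562869 − 40.5629 = -0.000031°; Δlon = 94.995936 − 94.9959 = +0.000036°.
North–south shift: -0.000031 × 111200 = -3.4472 m.
East–west at this latitude: 0.000036° × 111200 × cos 40.5629° ≈ 0.000036 × 84477.8 = 3.0412 m.
Distance: √(3.4472² + 3.0412²) ≈ 4.59697 m.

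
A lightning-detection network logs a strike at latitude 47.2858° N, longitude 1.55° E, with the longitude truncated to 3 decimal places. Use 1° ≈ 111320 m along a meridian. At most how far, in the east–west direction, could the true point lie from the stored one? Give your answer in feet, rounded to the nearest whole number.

Truncating at 3 decimal places can drop up to a full unit in the last place, so the longitude may be off by as much as 0.001°.
At latitude 47.2858° a degree of longitude spans 111320 m × cos 47.2858° = 111320 × 0.6783 ≈ 75513 m.
So at most 0.001° × 75513 ≈ 75.513 m east–west.
In feet: 75.513 m ÷ 0.3048 ≈ 247.75 ft.

248 feet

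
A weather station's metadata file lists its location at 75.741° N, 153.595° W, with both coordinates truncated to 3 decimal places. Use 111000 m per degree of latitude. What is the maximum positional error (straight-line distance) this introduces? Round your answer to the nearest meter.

Truncating at 3 decimal places can drop up to a full unit in the last place, so each coordinate may be off by as much as 0.001°.
N–S: 0.001° × 111000 m/° = 111 m.
Longitude error → 0.001 × 111000 × cos 75.741° = 0.001 × 111000 × 0.2463 ≈ 27.3399 m.
Worst case both components are at the extreme and orthogonal: √(111² + 27.3399²) ≈ 114.317 m.

114 meters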